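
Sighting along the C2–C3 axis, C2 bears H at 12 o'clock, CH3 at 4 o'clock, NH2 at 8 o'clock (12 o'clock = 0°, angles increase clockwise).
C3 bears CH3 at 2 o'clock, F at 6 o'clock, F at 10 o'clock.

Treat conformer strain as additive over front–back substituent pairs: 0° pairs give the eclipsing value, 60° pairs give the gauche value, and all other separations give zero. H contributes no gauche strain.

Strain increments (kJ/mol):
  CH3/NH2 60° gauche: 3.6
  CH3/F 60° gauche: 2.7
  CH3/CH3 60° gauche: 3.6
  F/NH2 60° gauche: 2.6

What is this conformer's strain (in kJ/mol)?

11.5 kJ/mol

This conformer (staggered): CH3–CH3 gauche, CH3–F gauche, NH2–F gauche, NH2–F gauche; 3.6 + 2.7 + 2.6 + 2.6 = 11.5 kJ/mol.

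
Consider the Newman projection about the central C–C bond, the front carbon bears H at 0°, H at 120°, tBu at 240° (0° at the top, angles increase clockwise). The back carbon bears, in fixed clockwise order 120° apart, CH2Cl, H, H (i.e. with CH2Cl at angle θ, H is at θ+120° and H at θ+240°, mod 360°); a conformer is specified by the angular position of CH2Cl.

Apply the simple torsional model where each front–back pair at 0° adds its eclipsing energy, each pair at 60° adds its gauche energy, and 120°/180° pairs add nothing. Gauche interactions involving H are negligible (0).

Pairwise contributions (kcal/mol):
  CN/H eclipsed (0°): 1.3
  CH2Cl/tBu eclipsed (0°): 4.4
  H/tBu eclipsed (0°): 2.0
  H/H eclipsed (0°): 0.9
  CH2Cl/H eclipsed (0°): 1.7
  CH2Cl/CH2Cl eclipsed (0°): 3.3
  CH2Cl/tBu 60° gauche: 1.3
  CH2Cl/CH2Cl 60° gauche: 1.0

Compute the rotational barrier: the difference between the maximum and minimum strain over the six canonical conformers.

CH2Cl at 0° is eclipsed. H at 0° is eclipsed with CH2Cl at 0° (1.7); H at 120° is eclipsed with H at 120° (0.9); tBu at 240° is eclipsed with H at 240° (2.0). Total 4.6 kcal/mol.
CH2Cl at 60° (staggered): no non-H gauche contacts → 0.0 kcal/mol.
CH2Cl at 120° is eclipsed. H at 0° is eclipsed with H at 0° (0.9); H at 120° is eclipsed with CH2Cl at 120° (1.7); tBu at 240° is eclipsed with H at 240° (2.0). Total 4.6 kcal/mol.
CH2Cl at 180° is staggered. tBu at 240° is gauche with CH2Cl at 180° (1.3). Total 1.3 kcal/mol.
CH2Cl at 240° is eclipsed. H at 0° is eclipsed with H at 0° (0.9); H at 120° is eclipsed with H at 120° (0.9); tBu at 240° is eclipsed with CH2Cl at 240° (4.4). Total 6.2 kcal/mol.
CH2Cl at 300° is staggered. tBu at 240° is gauche with CH2Cl at 300° (1.3). Total 1.3 kcal/mol.
Max at 240° (6.2 kcal/mol), min at 60° (0.0 kcal/mol); barrier = 6.2 kcal/mol.

6.2 kcal/mol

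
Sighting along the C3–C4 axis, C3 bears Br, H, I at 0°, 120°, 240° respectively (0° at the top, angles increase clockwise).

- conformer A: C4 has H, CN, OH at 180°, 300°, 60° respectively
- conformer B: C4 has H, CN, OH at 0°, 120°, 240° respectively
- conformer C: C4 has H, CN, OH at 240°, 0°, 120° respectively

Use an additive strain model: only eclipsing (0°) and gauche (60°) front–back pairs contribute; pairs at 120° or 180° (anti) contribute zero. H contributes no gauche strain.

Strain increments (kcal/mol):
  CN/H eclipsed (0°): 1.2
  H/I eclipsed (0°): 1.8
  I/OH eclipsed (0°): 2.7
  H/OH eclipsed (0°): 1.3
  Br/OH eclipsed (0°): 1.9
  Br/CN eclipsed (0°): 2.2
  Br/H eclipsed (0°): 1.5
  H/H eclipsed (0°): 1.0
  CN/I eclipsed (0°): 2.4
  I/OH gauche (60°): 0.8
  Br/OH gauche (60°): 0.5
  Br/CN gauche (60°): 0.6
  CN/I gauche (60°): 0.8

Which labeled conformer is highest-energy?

A (staggered): Br(0°)/CN(300°) gauche 0.6; Br(0°)/OH(60°) gauche 0.5; I(240°)/CN(300°) gauche 0.8 → 1.9 kcal/mol.
B (eclipsed): Br(0°)/H(0°) eclipsed 1.5; H(120°)/CN(120°) eclipsed 1.2; I(240°)/OH(240°) eclipsed 2.7 → 5.4 kcal/mol.
C (eclipsed): Br(0°)/CN(0°) eclipsed 2.2; H(120°)/OH(120°) eclipsed 1.3; I(240°)/H(240°) eclipsed 1.8 → 5.3 kcal/mol.
B has the highest total (5.4 kcal/mol).

B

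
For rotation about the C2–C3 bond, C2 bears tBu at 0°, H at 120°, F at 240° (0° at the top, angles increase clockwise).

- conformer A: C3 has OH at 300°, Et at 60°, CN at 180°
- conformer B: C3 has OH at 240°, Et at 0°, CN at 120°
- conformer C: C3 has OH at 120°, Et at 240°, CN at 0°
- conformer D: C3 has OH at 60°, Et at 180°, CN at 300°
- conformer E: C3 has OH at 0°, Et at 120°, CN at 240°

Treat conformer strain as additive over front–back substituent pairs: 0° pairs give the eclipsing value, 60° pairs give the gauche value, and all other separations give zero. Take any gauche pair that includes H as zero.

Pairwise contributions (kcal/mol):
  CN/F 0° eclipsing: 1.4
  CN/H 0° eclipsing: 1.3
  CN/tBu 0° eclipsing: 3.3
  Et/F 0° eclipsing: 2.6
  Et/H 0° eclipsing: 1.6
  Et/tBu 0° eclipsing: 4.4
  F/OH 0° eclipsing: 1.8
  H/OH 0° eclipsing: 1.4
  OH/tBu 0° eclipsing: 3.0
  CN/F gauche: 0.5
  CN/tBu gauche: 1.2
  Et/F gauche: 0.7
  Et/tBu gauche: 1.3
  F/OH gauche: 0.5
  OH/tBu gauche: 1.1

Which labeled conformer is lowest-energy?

A (staggered): tBu–OH gauche, tBu–Et gauche, F–OH gauche, F–CN gauche; 1.1 + 1.3 + 0.5 + 0.5 = 3.4 kcal/mol.
B (eclipsed): tBu–Et eclipsed, H–CN eclipsed, F–OH eclipsed; 4.4 + 1.3 + 1.8 = 7.5 kcal/mol.
C (eclipsed): tBu–CN eclipsed, H–OH eclipsed, F–Et eclipsed; 3.3 + 1.4 + 2.6 = 7.3 kcal/mol.
D (staggered): tBu–OH gauche, tBu–CN gauche, F–Et gauche, F–CN gauche; 1.1 + 1.2 + 0.7 + 0.5 = 3.5 kcal/mol.
E (eclipsed): tBu–OH eclipsed, H–Et eclipsed, F–CN eclipsed; 3.0 + 1.6 + 1.4 = 6.0 kcal/mol.
A has the lowest total (3.4 kcal/mol).

A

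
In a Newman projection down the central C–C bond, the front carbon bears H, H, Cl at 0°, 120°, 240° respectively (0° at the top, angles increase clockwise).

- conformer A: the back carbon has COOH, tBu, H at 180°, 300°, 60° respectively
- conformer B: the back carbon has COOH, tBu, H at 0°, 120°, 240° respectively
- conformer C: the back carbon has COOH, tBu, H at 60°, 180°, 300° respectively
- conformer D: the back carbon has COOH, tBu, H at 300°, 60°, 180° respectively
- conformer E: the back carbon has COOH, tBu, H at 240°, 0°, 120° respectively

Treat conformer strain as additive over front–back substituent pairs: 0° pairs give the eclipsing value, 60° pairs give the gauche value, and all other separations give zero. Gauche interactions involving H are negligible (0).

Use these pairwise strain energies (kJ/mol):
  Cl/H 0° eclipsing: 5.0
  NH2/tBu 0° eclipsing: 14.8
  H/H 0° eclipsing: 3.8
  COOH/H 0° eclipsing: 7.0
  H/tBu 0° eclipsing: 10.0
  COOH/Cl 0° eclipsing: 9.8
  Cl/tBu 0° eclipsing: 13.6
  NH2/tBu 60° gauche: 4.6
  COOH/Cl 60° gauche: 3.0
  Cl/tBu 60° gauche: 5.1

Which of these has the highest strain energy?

A (staggered): Cl–COOH gauche, Cl–tBu gauche; 3.0 + 5.1 = 8.1 kJ/mol.
B (eclipsed): H–COOH eclipsed, H–tBu eclipsed, Cl–H eclipsed; 7.0 + 10.0 + 5.0 = 22.0 kJ/mol.
C (staggered): Cl–tBu gauche; 5.1 = 5.1 kJ/mol.
D (staggered): Cl–COOH gauche; 3.0 = 3.0 kJ/mol.
E (eclipsed): H–tBu eclipsed, H–H eclipsed, Cl–COOH eclipsed; 10.0 + 3.8 + 9.8 = 23.6 kJ/mol.
E has the highest total (23.6 kJ/mol).

E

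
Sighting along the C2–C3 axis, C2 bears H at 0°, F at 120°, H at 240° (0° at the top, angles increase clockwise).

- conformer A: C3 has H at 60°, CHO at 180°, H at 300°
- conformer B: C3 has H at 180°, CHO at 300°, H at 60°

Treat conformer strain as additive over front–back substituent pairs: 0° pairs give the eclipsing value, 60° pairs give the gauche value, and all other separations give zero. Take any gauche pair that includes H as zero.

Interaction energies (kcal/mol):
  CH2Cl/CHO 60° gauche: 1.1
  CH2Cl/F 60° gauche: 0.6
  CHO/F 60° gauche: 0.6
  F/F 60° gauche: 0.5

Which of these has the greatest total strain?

A is staggered. F at 120° is gauche with CHO at 180° (0.6). Total 0.6 kcal/mol.
B (staggered): no non-H gauche contacts → 0.0 kcal/mol.
A has the highest total (0.6 kcal/mol).

A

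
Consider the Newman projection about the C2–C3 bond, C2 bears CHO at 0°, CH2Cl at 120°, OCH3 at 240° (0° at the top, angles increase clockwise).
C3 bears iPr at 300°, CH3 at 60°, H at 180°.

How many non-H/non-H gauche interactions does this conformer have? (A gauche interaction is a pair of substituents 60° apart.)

4

Non-H gauche pairs: CHO(0°)/iPr(300°); CHO(0°)/CH3(60°); CH2Cl(120°)/CH3(60°); OCH3(240°)/iPr(300°) — 4 interactions.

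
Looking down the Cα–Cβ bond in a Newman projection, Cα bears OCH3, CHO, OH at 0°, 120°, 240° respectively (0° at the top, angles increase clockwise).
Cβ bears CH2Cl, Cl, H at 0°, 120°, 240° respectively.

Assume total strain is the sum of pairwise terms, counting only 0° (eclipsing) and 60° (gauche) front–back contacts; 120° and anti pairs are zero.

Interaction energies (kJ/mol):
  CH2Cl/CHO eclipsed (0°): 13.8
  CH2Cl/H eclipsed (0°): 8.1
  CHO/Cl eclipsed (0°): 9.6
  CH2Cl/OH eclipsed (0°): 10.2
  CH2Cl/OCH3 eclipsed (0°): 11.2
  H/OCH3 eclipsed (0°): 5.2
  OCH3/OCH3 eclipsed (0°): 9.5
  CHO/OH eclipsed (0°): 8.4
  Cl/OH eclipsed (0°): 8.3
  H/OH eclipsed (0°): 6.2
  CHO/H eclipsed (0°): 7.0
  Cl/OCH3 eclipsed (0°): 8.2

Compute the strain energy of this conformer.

27.0 kJ/mol

This conformer (eclipsed): OCH3(0°)/CH2Cl(0°) eclipsed 11.2; CHO(120°)/Cl(120°) eclipsed 9.6; OH(240°)/H(240°) eclipsed 6.2 → 27.0 kJ/mol.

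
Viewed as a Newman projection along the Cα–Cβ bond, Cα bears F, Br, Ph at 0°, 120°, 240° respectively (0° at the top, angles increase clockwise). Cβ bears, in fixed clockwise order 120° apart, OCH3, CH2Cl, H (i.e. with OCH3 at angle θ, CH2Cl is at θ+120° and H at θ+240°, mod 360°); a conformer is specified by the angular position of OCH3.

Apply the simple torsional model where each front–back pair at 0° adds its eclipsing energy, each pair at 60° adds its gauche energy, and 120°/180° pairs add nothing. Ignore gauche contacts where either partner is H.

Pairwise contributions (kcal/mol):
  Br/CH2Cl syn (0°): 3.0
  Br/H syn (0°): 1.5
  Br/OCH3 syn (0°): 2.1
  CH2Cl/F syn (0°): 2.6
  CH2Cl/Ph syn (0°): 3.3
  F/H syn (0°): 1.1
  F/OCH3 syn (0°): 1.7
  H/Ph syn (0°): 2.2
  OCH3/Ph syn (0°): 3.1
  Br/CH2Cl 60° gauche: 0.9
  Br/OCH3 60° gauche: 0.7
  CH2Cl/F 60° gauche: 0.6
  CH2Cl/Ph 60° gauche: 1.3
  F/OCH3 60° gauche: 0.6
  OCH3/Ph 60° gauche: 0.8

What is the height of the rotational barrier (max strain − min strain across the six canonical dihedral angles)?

4.3 kcal/mol

OCH3 at 0° (eclipsed): F–OCH3 eclipsed, Br–CH2Cl eclipsed, Ph–H eclipsed; 1.7 + 3.0 + 2.2 = 6.9 kcal/mol.
OCH3 at 60° (staggered): F–OCH3 gauche, Br–OCH3 gauche, Br–CH2Cl gauche, Ph–CH2Cl gauche; 0.6 + 0.7 + 0.9 + 1.3 = 3.5 kcal/mol.
OCH3 at 120° (eclipsed): F–H eclipsed, Br–OCH3 eclipsed, Ph–CH2Cl eclipsed; 1.1 + 2.1 + 3.3 = 6.5 kcal/mol.
OCH3 at 180° (staggered): F–CH2Cl gauche, Br–OCH3 gauche, Ph–OCH3 gauche, Ph–CH2Cl gauche; 0.6 + 0.7 + 0.8 + 1.3 = 3.4 kcal/mol.
OCH3 at 240° (eclipsed): F–CH2Cl eclipsed, Br–H eclipsed, Ph–OCH3 eclipsed; 2.6 + 1.5 + 3.1 = 7.2 kcal/mol.
OCH3 at 300° (staggered): F–OCH3 gauche, F–CH2Cl gauche, Br–CH2Cl gauche, Ph–OCH3 gauche; 0.6 + 0.6 + 0.9 + 0.8 = 2.9 kcal/mol.
Max at 240° (7.2 kcal/mol), min at 300° (2.9 kcal/mol); barrier = 4.3 kcal/mol.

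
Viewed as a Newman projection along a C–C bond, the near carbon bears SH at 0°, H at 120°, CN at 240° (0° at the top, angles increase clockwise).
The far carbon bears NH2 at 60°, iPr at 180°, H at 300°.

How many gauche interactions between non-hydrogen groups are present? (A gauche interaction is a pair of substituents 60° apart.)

Non-H gauche pairs: SH(0°)/NH2(60°); CN(240°)/iPr(180°) — 2 interactions.

2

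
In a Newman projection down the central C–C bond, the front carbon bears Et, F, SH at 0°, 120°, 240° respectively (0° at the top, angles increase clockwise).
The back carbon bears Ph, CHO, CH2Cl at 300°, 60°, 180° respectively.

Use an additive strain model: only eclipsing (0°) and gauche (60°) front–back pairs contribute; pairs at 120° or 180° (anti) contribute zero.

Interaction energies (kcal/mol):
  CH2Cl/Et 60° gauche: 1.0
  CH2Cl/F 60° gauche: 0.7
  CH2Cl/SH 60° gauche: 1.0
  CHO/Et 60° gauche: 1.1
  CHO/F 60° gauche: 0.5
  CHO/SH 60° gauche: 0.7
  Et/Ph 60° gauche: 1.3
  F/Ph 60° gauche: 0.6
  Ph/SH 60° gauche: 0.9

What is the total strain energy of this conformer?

This conformer (staggered): Et–Ph gauche, Et–CHO gauche, F–CHO gauche, F–CH2Cl gauche, SH–Ph gauche, SH–CH2Cl gauche; 1.3 + 1.1 + 0.5 + 0.7 + 0.9 + 1.0 = 5.5 kcal/mol.

5.5 kcal/mol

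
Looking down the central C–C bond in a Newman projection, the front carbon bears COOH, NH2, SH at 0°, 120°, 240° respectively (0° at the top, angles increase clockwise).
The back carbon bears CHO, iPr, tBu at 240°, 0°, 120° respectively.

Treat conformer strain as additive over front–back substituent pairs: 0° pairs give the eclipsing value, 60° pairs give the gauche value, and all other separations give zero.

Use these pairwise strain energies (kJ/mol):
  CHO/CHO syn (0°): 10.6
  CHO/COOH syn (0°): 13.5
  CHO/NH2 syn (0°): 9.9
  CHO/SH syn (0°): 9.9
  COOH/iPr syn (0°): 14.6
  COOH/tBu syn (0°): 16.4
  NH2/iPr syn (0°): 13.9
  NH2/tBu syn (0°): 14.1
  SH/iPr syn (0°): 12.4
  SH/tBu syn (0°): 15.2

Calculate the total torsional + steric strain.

This conformer (eclipsed): COOH(0°)/iPr(0°) eclipsed 14.6; NH2(120°)/tBu(120°) eclipsed 14.1; SH(240°)/CHO(240°) eclipsed 9.9 → 38.6 kJ/mol.

38.6 kJ/mol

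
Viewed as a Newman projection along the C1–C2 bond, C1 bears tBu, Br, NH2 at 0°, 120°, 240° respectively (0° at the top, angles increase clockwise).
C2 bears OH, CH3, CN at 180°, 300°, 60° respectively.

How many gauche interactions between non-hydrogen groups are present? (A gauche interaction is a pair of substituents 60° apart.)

6

Non-H gauche pairs: tBu(0°)/CH3(300°); tBu(0°)/CN(60°); Br(120°)/OH(180°); Br(120°)/CN(60°); NH2(240°)/OH(180°); NH2(240°)/CH3(300°) — 6 interactions.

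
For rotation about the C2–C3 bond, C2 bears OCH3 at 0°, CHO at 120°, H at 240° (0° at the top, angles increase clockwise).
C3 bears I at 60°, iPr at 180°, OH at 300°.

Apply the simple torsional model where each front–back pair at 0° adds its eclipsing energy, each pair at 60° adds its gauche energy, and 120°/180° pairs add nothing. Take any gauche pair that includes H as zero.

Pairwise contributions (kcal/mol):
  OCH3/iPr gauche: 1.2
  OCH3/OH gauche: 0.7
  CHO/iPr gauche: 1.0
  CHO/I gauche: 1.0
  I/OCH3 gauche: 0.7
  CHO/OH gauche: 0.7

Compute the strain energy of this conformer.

3.4 kcal/mol

This conformer is staggered. OCH3 at 0° is gauche with I at 60° (0.7); OCH3 at 0° is gauche with OH at 300° (0.7); CHO at 120° is gauche with I at 60° (1.0); CHO at 120° is gauche with iPr at 180° (1.0). Total 3.4 kcal/mol.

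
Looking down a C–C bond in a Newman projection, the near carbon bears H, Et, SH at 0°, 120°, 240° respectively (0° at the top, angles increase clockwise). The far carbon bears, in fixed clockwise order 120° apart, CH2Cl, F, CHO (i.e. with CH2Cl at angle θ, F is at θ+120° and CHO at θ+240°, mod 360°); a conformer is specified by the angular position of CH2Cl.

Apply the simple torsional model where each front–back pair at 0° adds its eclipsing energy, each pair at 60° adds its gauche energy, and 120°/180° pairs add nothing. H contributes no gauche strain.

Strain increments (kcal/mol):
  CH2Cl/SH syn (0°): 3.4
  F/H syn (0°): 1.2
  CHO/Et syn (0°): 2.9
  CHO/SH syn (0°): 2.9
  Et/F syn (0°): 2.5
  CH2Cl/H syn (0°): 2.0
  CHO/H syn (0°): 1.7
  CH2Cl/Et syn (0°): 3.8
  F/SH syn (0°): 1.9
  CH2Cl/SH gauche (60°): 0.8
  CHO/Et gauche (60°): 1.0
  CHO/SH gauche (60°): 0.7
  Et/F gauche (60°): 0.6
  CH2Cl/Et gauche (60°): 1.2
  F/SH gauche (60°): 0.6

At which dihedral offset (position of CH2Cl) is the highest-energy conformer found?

CH2Cl at 0° is eclipsed. H at 0° is eclipsed with CH2Cl at 0° (2.0); Et at 120° is eclipsed with F at 120° (2.5); SH at 240° is eclipsed with CHO at 240° (2.9). Total 7.4 kcal/mol.
CH2Cl at 60° is staggered. Et at 120° is gauche with CH2Cl at 60° (1.2); Et at 120° is gauche with F at 180° (0.6); SH at 240° is gauche with F at 180° (0.6); SH at 240° is gauche with CHO at 300° (0.7). Total 3.1 kcal/mol.
CH2Cl at 120° is eclipsed. H at 0° is eclipsed with CHO at 0° (1.7); Et at 120° is eclipsed with CH2Cl at 120° (3.8); SH at 240° is eclipsed with F at 240° (1.9). Total 7.4 kcal/mol.
CH2Cl at 180° is staggered. Et at 120° is gauche with CH2Cl at 180° (1.2); Et at 120° is gauche with CHO at 60° (1.0); SH at 240° is gauche with CH2Cl at 180° (0.8); SH at 240° is gauche with F at 300° (0.6). Total 3.6 kcal/mol.
CH2Cl at 240° is eclipsed. H at 0° is eclipsed with F at 0° (1.2); Et at 120° is eclipsed with CHO at 120° (2.9); SH at 240° is eclipsed with CH2Cl at 240° (3.4). Total 7.5 kcal/mol.
CH2Cl at 300° is staggered. Et at 120° is gauche with F at 60° (0.6); Et at 120° is gauche with CHO at 180° (1.0); SH at 240° is gauche with CH2Cl at 300° (0.8); SH at 240° is gauche with CHO at 180° (0.7). Total 3.1 kcal/mol.
The maximum (7.5 kcal/mol) occurs with CH2Cl at 240°.

240°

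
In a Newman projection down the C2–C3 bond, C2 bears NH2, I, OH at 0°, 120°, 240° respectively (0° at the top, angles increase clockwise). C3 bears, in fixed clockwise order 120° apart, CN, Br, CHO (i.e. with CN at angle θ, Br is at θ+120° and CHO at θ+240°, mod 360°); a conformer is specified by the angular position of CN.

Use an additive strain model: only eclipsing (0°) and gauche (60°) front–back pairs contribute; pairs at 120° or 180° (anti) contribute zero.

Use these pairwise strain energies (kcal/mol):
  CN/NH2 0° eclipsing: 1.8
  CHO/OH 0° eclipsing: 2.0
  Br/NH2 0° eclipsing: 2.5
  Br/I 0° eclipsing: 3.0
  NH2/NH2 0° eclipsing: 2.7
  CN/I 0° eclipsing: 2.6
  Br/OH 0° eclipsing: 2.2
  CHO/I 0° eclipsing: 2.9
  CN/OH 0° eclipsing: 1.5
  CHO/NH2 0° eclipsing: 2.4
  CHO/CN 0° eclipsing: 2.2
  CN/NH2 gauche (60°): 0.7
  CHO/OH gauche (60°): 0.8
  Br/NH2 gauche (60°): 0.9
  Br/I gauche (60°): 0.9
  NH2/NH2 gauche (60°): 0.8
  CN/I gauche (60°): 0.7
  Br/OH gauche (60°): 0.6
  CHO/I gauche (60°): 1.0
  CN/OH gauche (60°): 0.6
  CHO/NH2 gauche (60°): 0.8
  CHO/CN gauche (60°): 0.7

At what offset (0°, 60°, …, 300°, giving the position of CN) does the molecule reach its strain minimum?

60°

CN at 0° (eclipsed): NH2–CN eclipsed, I–Br eclipsed, OH–CHO eclipsed; 1.8 + 3.0 + 2.0 = 6.8 kcal/mol.
CN at 60° (staggered): NH2–CN gauche, NH2–CHO gauche, I–CN gauche, I–Br gauche, OH–Br gauche, OH–CHO gauche; 0.7 + 0.8 + 0.7 + 0.9 + 0.6 + 0.8 = 4.5 kcal/mol.
CN at 120° (eclipsed): NH2–CHO eclipsed, I–CN eclipsed, OH–Br eclipsed; 2.4 + 2.6 + 2.2 = 7.2 kcal/mol.
CN at 180° (staggered): NH2–Br gauche, NH2–CHO gauche, I–CN gauche, I–CHO gauche, OH–CN gauche, OH–Br gauche; 0.9 + 0.8 + 0.7 + 1.0 + 0.6 + 0.6 = 4.6 kcal/mol.
CN at 240° (eclipsed): NH2–Br eclipsed, I–CHO eclipsed, OH–CN eclipsed; 2.5 + 2.9 + 1.5 = 6.9 kcal/mol.
CN at 300° (staggered): NH2–CN gauche, NH2–Br gauche, I–Br gauche, I–CHO gauche, OH–CN gauche, OH–CHO gauche; 0.7 + 0.9 + 0.9 + 1.0 + 0.6 + 0.8 = 4.9 kcal/mol.
The minimum (4.5 kcal/mol) occurs with CN at 60°.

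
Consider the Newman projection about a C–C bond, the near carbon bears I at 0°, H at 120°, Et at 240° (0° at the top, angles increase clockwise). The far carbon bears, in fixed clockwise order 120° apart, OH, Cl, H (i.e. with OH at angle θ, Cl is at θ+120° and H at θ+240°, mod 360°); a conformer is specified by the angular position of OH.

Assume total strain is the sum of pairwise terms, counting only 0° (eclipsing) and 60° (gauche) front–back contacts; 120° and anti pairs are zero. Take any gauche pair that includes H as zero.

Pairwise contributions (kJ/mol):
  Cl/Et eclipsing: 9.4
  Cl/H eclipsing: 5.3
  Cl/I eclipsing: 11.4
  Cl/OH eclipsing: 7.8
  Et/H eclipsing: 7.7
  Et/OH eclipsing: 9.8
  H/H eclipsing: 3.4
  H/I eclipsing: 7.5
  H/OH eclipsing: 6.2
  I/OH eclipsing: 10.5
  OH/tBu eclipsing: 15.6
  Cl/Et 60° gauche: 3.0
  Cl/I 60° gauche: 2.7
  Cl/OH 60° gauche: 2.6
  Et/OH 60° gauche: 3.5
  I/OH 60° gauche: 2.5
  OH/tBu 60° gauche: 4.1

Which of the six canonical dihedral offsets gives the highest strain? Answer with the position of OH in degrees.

240°

OH at 0° (eclipsed): I(0°)/OH(0°) eclipsed 10.5; H(120°)/Cl(120°) eclipsed 5.3; Et(240°)/H(240°) eclipsed 7.7 → 23.5 kJ/mol.
OH at 60° (staggered): I(0°)/OH(60°) gauche 2.5; Et(240°)/Cl(180°) gauche 3.0 → 5.5 kJ/mol.
OH at 120° (eclipsed): I(0°)/H(0°) eclipsed 7.5; H(120°)/OH(120°) eclipsed 6.2; Et(240°)/Cl(240°) eclipsed 9.4 → 23.1 kJ/mol.
OH at 180° (staggered): I(0°)/Cl(300°) gauche 2.7; Et(240°)/OH(180°) gauche 3.5; Et(240°)/Cl(300°) gauche 3.0 → 9.2 kJ/mol.
OH at 240° (eclipsed): I(0°)/Cl(0°) eclipsed 11.4; H(120°)/H(120°) eclipsed 3.4; Et(240°)/OH(240°) eclipsed 9.8 → 24.6 kJ/mol.
OH at 300° (staggered): I(0°)/OH(300°) gauche 2.5; I(0°)/Cl(60°) gauche 2.7; Et(240°)/OH(300°) gauche 3.5 → 8.7 kJ/mol.
The maximum (24.6 kJ/mol) occurs with OH at 240°.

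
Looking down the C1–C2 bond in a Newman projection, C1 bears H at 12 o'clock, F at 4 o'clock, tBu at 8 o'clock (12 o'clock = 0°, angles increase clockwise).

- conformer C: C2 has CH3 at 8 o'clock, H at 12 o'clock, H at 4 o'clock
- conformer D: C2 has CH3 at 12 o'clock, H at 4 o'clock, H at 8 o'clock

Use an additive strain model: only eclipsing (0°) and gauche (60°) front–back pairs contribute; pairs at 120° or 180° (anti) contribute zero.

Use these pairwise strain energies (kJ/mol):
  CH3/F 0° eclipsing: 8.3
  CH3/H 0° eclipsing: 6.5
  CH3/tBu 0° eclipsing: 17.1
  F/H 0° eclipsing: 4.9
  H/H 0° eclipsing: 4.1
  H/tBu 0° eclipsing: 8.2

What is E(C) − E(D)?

+6.5 kJ/mol

C (eclipsed): H–H eclipsed, F–H eclipsed, tBu–CH3 eclipsed; 4.1 + 4.9 + 17.1 = 26.1 kJ/mol.
D (eclipsed): H–CH3 eclipsed, F–H eclipsed, tBu–H eclipsed; 6.5 + 4.9 + 8.2 = 19.6 kJ/mol.
E(C) − E(D) = 26.1 − 19.6 = +6.5 kJ/mol.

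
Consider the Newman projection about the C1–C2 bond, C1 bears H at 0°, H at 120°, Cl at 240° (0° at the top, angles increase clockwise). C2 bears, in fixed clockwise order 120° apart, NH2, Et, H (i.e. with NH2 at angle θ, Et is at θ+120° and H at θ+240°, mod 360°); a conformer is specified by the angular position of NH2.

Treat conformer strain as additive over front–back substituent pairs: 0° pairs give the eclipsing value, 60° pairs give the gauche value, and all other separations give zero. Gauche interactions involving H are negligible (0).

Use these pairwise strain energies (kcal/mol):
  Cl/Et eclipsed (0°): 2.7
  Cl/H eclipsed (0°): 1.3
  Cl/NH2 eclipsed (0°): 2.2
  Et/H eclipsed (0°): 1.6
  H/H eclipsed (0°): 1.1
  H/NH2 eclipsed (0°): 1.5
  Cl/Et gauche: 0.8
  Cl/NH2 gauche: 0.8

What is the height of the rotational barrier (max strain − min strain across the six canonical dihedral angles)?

4.5 kcal/mol

NH2 at 0° (eclipsed): H(0°)/NH2(0°) eclipsed 1.5; H(120°)/Et(120°) eclipsed 1.6; Cl(240°)/H(240°) eclipsed 1.3 → 4.4 kcal/mol.
NH2 at 60° (staggered): Cl(240°)/Et(180°) gauche 0.8 → 0.8 kcal/mol.
NH2 at 120° (eclipsed): H(0°)/H(0°) eclipsed 1.1; H(120°)/NH2(120°) eclipsed 1.5; Cl(240°)/Et(240°) eclipsed 2.7 → 5.3 kcal/mol.
NH2 at 180° (staggered): Cl(240°)/NH2(180°) gauche 0.8; Cl(240°)/Et(300°) gauche 0.8 → 1.6 kcal/mol.
NH2 at 240° (eclipsed): H(0°)/Et(0°) eclipsed 1.6; H(120°)/H(120°) eclipsed 1.1; Cl(240°)/NH2(240°) eclipsed 2.2 → 4.9 kcal/mol.
NH2 at 300° (staggered): Cl(240°)/NH2(300°) gauche 0.8 → 0.8 kcal/mol.
Max at 120° (5.3 kcal/mol), min at 60° (0.8 kcal/mol); barrier = 4.5 kcal/mol.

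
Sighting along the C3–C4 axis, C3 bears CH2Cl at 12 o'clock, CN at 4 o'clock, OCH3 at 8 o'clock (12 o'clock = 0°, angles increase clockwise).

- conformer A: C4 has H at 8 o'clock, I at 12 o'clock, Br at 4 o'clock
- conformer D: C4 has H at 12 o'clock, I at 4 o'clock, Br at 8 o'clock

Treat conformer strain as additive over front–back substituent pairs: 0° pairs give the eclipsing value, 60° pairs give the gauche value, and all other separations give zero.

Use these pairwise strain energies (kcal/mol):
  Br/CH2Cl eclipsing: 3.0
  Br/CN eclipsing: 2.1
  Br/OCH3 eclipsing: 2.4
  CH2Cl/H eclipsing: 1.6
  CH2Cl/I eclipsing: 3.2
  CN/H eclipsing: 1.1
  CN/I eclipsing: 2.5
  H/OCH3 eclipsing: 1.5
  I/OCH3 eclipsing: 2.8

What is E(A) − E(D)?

A (eclipsed): CH2Cl(0°)/I(0°) eclipsed 3.2; CN(120°)/Br(120°) eclipsed 2.1; OCH3(240°)/H(240°) eclipsed 1.5 → 6.8 kcal/mol.
D (eclipsed): CH2Cl(0°)/H(0°) eclipsed 1.6; CN(120°)/I(120°) eclipsed 2.5; OCH3(240°)/Br(240°) eclipsed 2.4 → 6.5 kcal/mol.
E(A) − E(D) = 6.8 − 6.5 = +0.3 kcal/mol.

+0.3 kcal/mol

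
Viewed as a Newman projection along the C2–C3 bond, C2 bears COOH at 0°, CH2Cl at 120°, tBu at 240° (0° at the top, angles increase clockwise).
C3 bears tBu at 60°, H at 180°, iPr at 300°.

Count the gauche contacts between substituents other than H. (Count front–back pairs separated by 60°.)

Non-H gauche pairs: COOH(0°)/tBu(60°); COOH(0°)/iPr(300°); CH2Cl(120°)/tBu(60°); tBu(240°)/iPr(300°) — 4 interactions.

4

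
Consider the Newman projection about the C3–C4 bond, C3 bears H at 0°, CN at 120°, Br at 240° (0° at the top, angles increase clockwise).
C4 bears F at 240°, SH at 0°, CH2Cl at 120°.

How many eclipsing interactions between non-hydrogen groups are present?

Non-H eclipsing pairs: CN(120°)/CH2Cl(120°); Br(240°)/F(240°) — 2 interactions.

2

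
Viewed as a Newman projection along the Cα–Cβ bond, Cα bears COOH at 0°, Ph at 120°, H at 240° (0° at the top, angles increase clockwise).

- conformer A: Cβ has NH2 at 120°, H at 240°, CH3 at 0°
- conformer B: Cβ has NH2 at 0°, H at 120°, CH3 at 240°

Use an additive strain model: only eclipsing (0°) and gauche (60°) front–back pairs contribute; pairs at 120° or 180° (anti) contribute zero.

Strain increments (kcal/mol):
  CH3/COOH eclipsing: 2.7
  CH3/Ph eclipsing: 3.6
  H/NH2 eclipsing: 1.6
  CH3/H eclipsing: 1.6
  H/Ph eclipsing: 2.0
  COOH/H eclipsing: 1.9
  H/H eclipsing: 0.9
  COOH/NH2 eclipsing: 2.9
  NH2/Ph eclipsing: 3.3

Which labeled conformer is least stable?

A

A (eclipsed): COOH(0°)/CH3(0°) eclipsed 2.7; Ph(120°)/NH2(120°) eclipsed 3.3; H(240°)/H(240°) eclipsed 0.9 → 6.9 kcal/mol.
B (eclipsed): COOH(0°)/NH2(0°) eclipsed 2.9; Ph(120°)/H(120°) eclipsed 2.0; H(240°)/CH3(240°) eclipsed 1.6 → 6.5 kcal/mol.
A has the highest total (6.9 kcal/mol).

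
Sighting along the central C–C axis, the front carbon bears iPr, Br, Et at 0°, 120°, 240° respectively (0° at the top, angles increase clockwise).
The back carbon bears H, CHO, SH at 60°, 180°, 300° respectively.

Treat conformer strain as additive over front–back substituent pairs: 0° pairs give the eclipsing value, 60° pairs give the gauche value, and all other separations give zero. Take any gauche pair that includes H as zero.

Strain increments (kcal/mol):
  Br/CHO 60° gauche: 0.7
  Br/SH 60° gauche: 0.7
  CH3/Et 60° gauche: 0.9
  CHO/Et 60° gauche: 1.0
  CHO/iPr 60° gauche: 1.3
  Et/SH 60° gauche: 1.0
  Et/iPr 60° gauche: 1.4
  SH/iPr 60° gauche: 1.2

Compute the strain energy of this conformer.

This conformer (staggered): iPr(0°)/SH(300°) gauche 1.2; Br(120°)/CHO(180°) gauche 0.7; Et(240°)/CHO(180°) gauche 1.0; Et(240°)/SH(300°) gauche 1.0 → 3.9 kcal/mol.

3.9 kcal/mol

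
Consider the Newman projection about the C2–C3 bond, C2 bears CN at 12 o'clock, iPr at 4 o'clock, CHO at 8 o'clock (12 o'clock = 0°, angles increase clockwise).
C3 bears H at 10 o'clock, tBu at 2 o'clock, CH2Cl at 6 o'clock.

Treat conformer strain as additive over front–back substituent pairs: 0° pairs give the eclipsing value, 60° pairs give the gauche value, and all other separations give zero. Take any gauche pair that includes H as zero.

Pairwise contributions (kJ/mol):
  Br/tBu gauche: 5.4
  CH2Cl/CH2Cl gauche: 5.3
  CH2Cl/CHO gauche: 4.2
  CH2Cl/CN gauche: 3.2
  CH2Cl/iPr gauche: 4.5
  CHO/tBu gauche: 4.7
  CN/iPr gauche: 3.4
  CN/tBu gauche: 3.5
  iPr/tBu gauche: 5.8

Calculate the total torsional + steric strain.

This conformer is staggered. CN at 0° is gauche with tBu at 60° (3.5); iPr at 120° is gauche with tBu at 60° (5.8); iPr at 120° is gauche with CH2Cl at 180° (4.5); CHO at 240° is gauche with CH2Cl at 180° (4.2). Total 18.0 kJ/mol.

18.0 kJ/mol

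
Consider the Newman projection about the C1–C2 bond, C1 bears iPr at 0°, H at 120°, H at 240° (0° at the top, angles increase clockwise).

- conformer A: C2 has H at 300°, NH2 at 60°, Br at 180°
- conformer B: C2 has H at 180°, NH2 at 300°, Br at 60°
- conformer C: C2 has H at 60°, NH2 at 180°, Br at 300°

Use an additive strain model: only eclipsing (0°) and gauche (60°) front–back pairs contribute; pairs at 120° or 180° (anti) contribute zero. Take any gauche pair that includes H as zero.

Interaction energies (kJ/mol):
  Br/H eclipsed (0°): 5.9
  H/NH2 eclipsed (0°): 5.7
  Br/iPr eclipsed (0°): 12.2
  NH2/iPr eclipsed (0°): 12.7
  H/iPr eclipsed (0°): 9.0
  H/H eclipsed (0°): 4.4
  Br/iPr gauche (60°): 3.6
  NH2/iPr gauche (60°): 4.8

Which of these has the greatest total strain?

B

A is staggered. iPr at 0° is gauche with NH2 at 60° (4.8). Total 4.8 kJ/mol.
B is staggered. iPr at 0° is gauche with NH2 at 300° (4.8); iPr at 0° is gauche with Br at 60° (3.6). Total 8.4 kJ/mol.
C is staggered. iPr at 0° is gauche with Br at 300° (3.6). Total 3.6 kJ/mol.
B has the highest total (8.4 kJ/mol).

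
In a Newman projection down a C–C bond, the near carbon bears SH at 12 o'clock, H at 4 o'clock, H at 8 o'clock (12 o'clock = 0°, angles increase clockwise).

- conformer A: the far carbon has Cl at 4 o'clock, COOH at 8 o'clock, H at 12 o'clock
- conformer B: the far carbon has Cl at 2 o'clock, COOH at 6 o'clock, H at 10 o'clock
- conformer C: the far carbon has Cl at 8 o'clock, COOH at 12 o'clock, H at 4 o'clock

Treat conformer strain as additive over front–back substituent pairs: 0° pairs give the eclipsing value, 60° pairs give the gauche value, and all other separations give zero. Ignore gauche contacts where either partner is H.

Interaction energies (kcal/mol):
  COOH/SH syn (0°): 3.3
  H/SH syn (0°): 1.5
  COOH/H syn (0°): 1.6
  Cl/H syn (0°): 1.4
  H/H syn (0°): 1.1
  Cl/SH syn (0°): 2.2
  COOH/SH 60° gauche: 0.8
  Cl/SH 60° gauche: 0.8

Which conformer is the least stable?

A (eclipsed): SH(0°)/H(0°) eclipsed 1.5; H(120°)/Cl(120°) eclipsed 1.4; H(240°)/COOH(240°) eclipsed 1.6 → 4.5 kcal/mol.
B (staggered): SH(0°)/Cl(60°) gauche 0.8 → 0.8 kcal/mol.
C (eclipsed): SH(0°)/COOH(0°) eclipsed 3.3; H(120°)/H(120°) eclipsed 1.1; H(240°)/Cl(240°) eclipsed 1.4 → 5.8 kcal/mol.
C has the highest total (5.8 kcal/mol).

C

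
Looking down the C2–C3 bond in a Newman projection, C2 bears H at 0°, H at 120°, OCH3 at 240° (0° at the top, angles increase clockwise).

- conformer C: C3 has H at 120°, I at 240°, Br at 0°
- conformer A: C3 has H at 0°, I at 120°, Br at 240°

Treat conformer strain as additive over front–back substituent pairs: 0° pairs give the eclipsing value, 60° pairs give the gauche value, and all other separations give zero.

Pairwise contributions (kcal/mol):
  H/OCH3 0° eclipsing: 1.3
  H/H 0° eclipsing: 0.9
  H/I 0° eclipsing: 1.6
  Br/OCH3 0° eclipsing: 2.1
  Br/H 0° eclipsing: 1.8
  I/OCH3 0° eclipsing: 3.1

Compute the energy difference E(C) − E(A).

+1.2 kcal/mol

C (eclipsed): H–Br eclipsed, H–H eclipsed, OCH3–I eclipsed; 1.8 + 0.9 + 3.1 = 5.8 kcal/mol.
A (eclipsed): H–H eclipsed, H–I eclipsed, OCH3–Br eclipsed; 0.9 + 1.6 + 2.1 = 4.6 kcal/mol.
E(C) − E(A) = 5.8 − 4.6 = +1.2 kcal/mol.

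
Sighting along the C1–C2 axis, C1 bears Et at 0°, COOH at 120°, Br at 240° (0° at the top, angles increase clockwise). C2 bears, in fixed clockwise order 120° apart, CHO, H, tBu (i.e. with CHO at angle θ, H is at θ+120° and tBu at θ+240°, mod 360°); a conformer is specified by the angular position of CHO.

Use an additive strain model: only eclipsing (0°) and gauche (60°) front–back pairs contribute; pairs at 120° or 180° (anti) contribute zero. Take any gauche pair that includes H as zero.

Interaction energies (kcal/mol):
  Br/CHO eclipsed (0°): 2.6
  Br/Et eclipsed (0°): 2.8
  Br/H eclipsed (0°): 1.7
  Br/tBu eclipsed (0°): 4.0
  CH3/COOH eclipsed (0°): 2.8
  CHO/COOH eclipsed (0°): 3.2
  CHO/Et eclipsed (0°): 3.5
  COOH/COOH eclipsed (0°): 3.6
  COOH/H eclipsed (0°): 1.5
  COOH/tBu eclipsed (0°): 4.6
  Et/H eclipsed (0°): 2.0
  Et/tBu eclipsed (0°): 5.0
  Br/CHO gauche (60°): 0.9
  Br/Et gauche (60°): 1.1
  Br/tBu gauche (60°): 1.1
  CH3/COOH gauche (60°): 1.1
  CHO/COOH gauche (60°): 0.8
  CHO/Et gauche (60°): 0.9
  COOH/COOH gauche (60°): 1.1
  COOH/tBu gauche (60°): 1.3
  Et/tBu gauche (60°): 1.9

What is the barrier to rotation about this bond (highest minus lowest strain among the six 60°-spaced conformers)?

CHO at 0° (eclipsed): Et–CHO eclipsed, COOH–H eclipsed, Br–tBu eclipsed; 3.5 + 1.5 + 4.0 = 9.0 kcal/mol.
CHO at 60° (staggered): Et–CHO gauche, Et–tBu gauche, COOH–CHO gauche, Br–tBu gauche; 0.9 + 1.9 + 0.8 + 1.1 = 4.7 kcal/mol.
CHO at 120° (eclipsed): Et–tBu eclipsed, COOH–CHO eclipsed, Br–H eclipsed; 5.0 + 3.2 + 1.7 = 9.9 kcal/mol.
CHO at 180° (staggered): Et–tBu gauche, COOH–CHO gauche, COOH–tBu gauche, Br–CHO gauche; 1.9 + 0.8 + 1.3 + 0.9 = 4.9 kcal/mol.
CHO at 240° (eclipsed): Et–H eclipsed, COOH–tBu eclipsed, Br–CHO eclipsed; 2.0 + 4.6 + 2.6 = 9.2 kcal/mol.
CHO at 300° (staggered): Et–CHO gauche, COOH–tBu gauche, Br–CHO gauche, Br–tBu gauche; 0.9 + 1.3 + 0.9 + 1.1 = 4.2 kcal/mol.
Max at 120° (9.9 kcal/mol), min at 300° (4.2 kcal/mol); barrier = 5.7 kcal/mol.

5.7 kcal/mol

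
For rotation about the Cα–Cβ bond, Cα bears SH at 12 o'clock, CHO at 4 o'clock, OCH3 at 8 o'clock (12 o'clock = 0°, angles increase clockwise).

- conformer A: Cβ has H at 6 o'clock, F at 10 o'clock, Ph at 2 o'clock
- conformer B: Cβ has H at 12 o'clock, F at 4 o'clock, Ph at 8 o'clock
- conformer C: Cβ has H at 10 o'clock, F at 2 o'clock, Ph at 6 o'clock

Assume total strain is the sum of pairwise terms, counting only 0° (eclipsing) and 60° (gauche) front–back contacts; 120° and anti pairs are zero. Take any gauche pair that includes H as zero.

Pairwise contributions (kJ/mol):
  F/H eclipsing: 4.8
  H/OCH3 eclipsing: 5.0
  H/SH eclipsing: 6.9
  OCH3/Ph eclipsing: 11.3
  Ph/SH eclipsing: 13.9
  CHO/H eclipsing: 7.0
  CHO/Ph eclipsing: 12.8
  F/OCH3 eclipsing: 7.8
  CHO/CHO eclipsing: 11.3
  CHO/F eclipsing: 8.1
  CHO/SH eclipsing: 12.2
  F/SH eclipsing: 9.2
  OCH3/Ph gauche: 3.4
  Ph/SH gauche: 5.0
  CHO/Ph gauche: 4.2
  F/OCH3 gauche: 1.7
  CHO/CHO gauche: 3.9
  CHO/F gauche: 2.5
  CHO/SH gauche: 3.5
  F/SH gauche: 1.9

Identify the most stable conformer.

C

A is staggered. SH at 0° is gauche with F at 300° (1.9); SH at 0° is gauche with Ph at 60° (5.0); CHO at 120° is gauche with Ph at 60° (4.2); OCH3 at 240° is gauche with F at 300° (1.7). Total 12.8 kJ/mol.
B is eclipsed. SH at 0° is eclipsed with H at 0° (6.9); CHO at 120° is eclipsed with F at 120° (8.1); OCH3 at 240° is eclipsed with Ph at 240° (11.3). Total 26.3 kJ/mol.
C is staggered. SH at 0° is gauche with F at 60° (1.9); CHO at 120° is gauche with F at 60° (2.5); CHO at 120° is gauche with Ph at 180° (4.2); OCH3 at 240° is gauche with Ph at 180° (3.4). Total 12.0 kJ/mol.
C has the lowest total (12.0 kJ/mol).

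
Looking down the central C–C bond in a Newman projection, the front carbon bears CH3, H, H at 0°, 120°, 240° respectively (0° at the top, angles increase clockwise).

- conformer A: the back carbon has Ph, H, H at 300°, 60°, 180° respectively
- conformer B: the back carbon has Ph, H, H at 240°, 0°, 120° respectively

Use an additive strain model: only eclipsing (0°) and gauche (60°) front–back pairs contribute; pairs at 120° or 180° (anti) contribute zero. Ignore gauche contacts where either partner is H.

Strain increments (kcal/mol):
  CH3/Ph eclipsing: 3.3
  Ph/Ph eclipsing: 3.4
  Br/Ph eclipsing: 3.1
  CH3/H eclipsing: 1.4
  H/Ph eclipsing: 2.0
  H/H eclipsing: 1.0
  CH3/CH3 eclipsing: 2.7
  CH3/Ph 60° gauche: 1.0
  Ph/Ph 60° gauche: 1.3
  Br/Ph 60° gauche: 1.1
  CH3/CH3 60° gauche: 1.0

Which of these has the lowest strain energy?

A (staggered): CH3(0°)/Ph(300°) gauche 1.0 → 1.0 kcal/mol.
B (eclipsed): CH3(0°)/H(0°) eclipsed 1.4; H(120°)/H(120°) eclipsed 1.0; H(240°)/Ph(240°) eclipsed 2.0 → 4.4 kcal/mol.
A has the lowest total (1.0 kcal/mol).

A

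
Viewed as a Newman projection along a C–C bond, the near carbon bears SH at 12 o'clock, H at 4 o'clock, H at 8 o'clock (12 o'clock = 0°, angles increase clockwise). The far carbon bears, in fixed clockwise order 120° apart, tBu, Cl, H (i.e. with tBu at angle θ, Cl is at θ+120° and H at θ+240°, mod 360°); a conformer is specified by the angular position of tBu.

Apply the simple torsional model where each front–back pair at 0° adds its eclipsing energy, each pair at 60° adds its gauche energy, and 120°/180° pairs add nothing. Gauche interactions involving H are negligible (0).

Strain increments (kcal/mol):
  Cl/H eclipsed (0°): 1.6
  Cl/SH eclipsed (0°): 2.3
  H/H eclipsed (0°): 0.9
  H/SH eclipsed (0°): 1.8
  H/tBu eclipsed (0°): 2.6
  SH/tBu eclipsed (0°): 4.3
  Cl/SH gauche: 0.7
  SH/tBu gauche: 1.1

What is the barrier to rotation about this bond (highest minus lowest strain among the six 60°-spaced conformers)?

tBu at 0° is eclipsed. SH at 0° is eclipsed with tBu at 0° (4.3); H at 120° is eclipsed with Cl at 120° (1.6); H at 240° is eclipsed with H at 240° (0.9). Total 6.8 kcal/mol.
tBu at 60° is staggered. SH at 0° is gauche with tBu at 60° (1.1). Total 1.1 kcal/mol.
tBu at 120° is eclipsed. SH at 0° is eclipsed with H at 0° (1.8); H at 120° is eclipsed with tBu at 120° (2.6); H at 240° is eclipsed with Cl at 240° (1.6). Total 6.0 kcal/mol.
tBu at 180° is staggered. SH at 0° is gauche with Cl at 300° (0.7). Total 0.7 kcal/mol.
tBu at 240° is eclipsed. SH at 0° is eclipsed with Cl at 0° (2.3); H at 120° is eclipsed with H at 120° (0.9); H at 240° is eclipsed with tBu at 240° (2.6). Total 5.8 kcal/mol.
tBu at 300° is staggered. SH at 0° is gauche with tBu at 300° (1.1); SH at 0° is gauche with Cl at 60° (0.7). Total 1.8 kcal/mol.
Max at 0° (6.8 kcal/mol), min at 180° (0.7 kcal/mol); barrier = 6.1 kcal/mol.

6.1 kcal/mol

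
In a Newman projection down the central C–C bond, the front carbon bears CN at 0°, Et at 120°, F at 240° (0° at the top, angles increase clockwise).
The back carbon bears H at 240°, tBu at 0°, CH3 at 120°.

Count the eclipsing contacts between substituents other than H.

2

Non-H eclipsing pairs: CN(0°)/tBu(0°); Et(120°)/CH3(120°) — 2 interactions.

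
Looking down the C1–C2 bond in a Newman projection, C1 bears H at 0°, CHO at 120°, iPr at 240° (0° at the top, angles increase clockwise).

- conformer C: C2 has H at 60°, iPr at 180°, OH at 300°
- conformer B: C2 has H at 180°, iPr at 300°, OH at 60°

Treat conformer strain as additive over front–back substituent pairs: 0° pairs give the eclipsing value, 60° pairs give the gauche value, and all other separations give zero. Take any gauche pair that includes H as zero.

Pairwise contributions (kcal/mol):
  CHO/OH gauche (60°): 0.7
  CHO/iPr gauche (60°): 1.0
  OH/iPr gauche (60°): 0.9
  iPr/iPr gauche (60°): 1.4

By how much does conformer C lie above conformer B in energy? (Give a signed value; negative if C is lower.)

C is staggered. CHO at 120° is gauche with iPr at 180° (1.0); iPr at 240° is gauche with iPr at 180° (1.4); iPr at 240° is gauche with OH at 300° (0.9). Total 3.3 kcal/mol.
B is staggered. CHO at 120° is gauche with OH at 60° (0.7); iPr at 240° is gauche with iPr at 300° (1.4). Total 2.1 kcal/mol.
E(C) − E(B) = 3.3 − 2.1 = +1.2 kcal/mol.

+1.2 kcal/mol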